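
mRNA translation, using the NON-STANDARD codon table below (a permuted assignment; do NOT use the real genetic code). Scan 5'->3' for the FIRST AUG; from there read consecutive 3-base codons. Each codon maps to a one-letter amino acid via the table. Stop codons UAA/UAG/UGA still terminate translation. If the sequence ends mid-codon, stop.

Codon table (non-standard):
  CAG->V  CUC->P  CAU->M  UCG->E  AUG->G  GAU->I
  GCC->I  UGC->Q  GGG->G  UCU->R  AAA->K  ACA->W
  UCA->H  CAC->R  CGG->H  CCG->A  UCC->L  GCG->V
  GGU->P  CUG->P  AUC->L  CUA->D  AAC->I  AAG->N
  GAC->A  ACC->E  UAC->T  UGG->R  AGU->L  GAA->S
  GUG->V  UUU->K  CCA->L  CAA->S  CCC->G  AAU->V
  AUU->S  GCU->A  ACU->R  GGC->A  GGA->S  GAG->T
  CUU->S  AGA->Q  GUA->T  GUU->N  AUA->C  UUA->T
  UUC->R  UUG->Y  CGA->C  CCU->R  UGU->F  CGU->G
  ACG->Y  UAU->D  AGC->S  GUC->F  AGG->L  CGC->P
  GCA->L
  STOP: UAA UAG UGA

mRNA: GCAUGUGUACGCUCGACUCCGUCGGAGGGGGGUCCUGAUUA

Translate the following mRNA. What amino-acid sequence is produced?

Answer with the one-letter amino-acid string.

start AUG at pos 2
pos 2: AUG -> G; peptide=G
pos 5: UGU -> F; peptide=GF
pos 8: ACG -> Y; peptide=GFY
pos 11: CUC -> P; peptide=GFYP
pos 14: GAC -> A; peptide=GFYPA
pos 17: UCC -> L; peptide=GFYPAL
pos 20: GUC -> F; peptide=GFYPALF
pos 23: GGA -> S; peptide=GFYPALFS
pos 26: GGG -> G; peptide=GFYPALFSG
pos 29: GGG -> G; peptide=GFYPALFSGG
pos 32: UCC -> L; peptide=GFYPALFSGGL
pos 35: UGA -> STOP

Answer: GFYPALFSGGL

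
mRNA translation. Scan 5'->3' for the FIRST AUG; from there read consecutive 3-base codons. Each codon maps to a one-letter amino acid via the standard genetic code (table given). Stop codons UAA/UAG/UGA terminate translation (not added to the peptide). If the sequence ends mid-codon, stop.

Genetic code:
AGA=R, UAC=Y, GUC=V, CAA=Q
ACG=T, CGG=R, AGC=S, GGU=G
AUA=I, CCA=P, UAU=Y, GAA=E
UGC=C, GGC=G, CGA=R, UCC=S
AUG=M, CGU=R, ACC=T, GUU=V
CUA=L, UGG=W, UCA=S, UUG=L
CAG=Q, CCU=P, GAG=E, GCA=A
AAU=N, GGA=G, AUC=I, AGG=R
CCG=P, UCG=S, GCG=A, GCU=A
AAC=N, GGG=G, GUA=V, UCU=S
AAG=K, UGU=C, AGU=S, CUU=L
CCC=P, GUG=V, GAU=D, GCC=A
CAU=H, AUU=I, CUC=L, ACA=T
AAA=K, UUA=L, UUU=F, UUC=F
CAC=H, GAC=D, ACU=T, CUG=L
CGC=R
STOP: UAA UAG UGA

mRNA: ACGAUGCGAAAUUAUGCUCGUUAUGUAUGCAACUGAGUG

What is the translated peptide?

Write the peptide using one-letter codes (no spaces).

start AUG at pos 3
pos 3: AUG -> M; peptide=M
pos 6: CGA -> R; peptide=MR
pos 9: AAU -> N; peptide=MRN
pos 12: UAU -> Y; peptide=MRNY
pos 15: GCU -> A; peptide=MRNYA
pos 18: CGU -> R; peptide=MRNYAR
pos 21: UAU -> Y; peptide=MRNYARY
pos 24: GUA -> V; peptide=MRNYARYV
pos 27: UGC -> C; peptide=MRNYARYVC
pos 30: AAC -> N; peptide=MRNYARYVCN
pos 33: UGA -> STOP

Answer: MRNYARYVCN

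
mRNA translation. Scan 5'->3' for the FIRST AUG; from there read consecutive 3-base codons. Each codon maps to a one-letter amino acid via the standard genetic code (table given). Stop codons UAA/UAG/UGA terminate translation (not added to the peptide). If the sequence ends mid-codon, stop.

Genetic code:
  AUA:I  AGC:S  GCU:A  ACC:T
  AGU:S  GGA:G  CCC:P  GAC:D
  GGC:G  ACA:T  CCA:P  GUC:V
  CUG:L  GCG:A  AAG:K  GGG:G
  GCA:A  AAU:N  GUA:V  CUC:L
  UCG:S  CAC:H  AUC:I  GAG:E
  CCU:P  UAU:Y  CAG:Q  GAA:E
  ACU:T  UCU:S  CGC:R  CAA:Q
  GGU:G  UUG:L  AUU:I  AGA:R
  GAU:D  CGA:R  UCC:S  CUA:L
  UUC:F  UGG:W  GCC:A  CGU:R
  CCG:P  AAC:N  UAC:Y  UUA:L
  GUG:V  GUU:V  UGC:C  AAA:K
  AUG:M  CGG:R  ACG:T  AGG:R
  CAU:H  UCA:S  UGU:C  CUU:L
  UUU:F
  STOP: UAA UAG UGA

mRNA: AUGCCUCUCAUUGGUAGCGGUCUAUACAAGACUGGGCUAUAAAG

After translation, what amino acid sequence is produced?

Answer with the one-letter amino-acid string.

start AUG at pos 0
pos 0: AUG -> M; peptide=M
pos 3: CCU -> P; peptide=MP
pos 6: CUC -> L; peptide=MPL
pos 9: AUU -> I; peptide=MPLI
pos 12: GGU -> G; peptide=MPLIG
pos 15: AGC -> S; peptide=MPLIGS
pos 18: GGU -> G; peptide=MPLIGSG
pos 21: CUA -> L; peptide=MPLIGSGL
pos 24: UAC -> Y; peptide=MPLIGSGLY
pos 27: AAG -> K; peptide=MPLIGSGLYK
pos 30: ACU -> T; peptide=MPLIGSGLYKT
pos 33: GGG -> G; peptide=MPLIGSGLYKTG
pos 36: CUA -> L; peptide=MPLIGSGLYKTGL
pos 39: UAA -> STOP

Answer: MPLIGSGLYKTGL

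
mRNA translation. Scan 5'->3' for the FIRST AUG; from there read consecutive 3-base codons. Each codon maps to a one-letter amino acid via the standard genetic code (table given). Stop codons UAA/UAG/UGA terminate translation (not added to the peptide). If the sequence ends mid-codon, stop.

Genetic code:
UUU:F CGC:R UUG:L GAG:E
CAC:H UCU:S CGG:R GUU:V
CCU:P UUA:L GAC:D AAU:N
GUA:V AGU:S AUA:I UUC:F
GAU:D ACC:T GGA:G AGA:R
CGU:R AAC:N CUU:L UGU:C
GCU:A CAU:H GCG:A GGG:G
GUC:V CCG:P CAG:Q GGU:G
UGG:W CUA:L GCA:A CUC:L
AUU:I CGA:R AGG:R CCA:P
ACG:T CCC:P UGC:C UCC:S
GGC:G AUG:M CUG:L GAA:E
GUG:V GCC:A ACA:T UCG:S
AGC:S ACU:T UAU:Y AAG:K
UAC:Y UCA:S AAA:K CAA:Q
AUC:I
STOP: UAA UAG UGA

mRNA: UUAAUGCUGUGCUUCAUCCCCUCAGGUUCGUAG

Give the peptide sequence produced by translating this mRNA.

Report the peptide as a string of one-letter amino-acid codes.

start AUG at pos 3
pos 3: AUG -> M; peptide=M
pos 6: CUG -> L; peptide=ML
pos 9: UGC -> C; peptide=MLC
pos 12: UUC -> F; peptide=MLCF
pos 15: AUC -> I; peptide=MLCFI
pos 18: CCC -> P; peptide=MLCFIP
pos 21: UCA -> S; peptide=MLCFIPS
pos 24: GGU -> G; peptide=MLCFIPSG
pos 27: UCG -> S; peptide=MLCFIPSGS
pos 30: UAG -> STOP

Answer: MLCFIPSGS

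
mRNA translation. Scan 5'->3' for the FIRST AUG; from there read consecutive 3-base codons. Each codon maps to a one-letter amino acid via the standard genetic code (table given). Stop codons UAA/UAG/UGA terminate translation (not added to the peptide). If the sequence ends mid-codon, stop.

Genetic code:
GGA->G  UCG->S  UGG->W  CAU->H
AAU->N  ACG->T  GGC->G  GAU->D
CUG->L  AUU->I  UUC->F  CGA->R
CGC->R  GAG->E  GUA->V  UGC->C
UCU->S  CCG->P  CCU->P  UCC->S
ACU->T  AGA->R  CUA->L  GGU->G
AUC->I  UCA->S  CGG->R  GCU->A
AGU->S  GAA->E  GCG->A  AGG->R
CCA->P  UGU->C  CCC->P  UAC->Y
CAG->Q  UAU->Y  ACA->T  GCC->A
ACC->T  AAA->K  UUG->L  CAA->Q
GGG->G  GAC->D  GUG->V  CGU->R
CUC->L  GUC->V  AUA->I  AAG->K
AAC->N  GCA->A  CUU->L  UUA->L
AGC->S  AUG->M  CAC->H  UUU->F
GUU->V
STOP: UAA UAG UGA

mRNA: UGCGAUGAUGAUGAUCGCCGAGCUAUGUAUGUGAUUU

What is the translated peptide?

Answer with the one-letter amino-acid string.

start AUG at pos 4
pos 4: AUG -> M; peptide=M
pos 7: AUG -> M; peptide=MM
pos 10: AUG -> M; peptide=MMM
pos 13: AUC -> I; peptide=MMMI
pos 16: GCC -> A; peptide=MMMIA
pos 19: GAG -> E; peptide=MMMIAE
pos 22: CUA -> L; peptide=MMMIAEL
pos 25: UGU -> C; peptide=MMMIAELC
pos 28: AUG -> M; peptide=MMMIAELCM
pos 31: UGA -> STOP

Answer: MMMIAELCM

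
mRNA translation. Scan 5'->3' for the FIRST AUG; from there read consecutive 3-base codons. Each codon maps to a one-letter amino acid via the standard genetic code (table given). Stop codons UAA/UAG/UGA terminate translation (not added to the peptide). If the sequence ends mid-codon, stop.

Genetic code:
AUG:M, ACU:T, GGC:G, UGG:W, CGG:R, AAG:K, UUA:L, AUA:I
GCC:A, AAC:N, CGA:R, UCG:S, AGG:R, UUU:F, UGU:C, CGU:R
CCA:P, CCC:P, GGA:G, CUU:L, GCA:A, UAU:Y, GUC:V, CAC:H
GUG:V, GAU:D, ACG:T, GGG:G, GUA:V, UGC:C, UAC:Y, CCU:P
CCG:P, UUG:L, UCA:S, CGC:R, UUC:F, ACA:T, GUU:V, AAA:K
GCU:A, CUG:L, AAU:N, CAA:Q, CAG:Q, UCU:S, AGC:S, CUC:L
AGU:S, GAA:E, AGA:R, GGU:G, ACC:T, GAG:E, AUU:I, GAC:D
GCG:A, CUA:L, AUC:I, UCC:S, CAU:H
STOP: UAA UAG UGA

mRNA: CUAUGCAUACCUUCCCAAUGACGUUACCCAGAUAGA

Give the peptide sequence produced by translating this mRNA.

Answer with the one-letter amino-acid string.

Answer: MHTFPMTLPR

Derivation:
start AUG at pos 2
pos 2: AUG -> M; peptide=M
pos 5: CAU -> H; peptide=MH
pos 8: ACC -> T; peptide=MHT
pos 11: UUC -> F; peptide=MHTF
pos 14: CCA -> P; peptide=MHTFP
pos 17: AUG -> M; peptide=MHTFPM
pos 20: ACG -> T; peptide=MHTFPMT
pos 23: UUA -> L; peptide=MHTFPMTL
pos 26: CCC -> P; peptide=MHTFPMTLP
pos 29: AGA -> R; peptide=MHTFPMTLPR
pos 32: UAG -> STOP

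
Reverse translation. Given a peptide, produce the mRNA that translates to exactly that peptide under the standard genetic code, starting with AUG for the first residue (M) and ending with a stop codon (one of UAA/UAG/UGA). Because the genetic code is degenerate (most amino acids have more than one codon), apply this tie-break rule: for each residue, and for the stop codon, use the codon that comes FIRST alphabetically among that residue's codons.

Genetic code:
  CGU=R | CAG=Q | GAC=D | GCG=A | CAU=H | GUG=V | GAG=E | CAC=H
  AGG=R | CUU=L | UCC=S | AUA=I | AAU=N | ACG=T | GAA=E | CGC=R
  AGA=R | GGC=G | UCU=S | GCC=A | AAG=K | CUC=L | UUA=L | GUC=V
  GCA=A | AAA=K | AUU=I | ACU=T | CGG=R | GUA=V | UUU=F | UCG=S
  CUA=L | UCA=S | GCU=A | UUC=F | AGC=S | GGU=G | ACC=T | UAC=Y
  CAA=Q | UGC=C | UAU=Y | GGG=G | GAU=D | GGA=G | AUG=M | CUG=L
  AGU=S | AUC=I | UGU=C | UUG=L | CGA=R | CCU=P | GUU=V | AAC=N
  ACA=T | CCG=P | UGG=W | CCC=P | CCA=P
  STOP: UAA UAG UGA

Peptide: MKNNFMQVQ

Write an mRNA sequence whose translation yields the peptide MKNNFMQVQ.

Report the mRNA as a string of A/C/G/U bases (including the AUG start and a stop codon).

residue 1: M -> AUG (start codon)
residue 2: K codons sorted = AAA,AAG -> pick first = AAA
residue 3: N codons sorted = AAC,AAU -> pick first = AAC
residue 4: N codons sorted = AAC,AAU -> pick first = AAC
residue 5: F codons sorted = UUC,UUU -> pick first = UUC
residue 6: M -> AUG (only codon)
residue 7: Q codons sorted = CAA,CAG -> pick first = CAA
residue 8: V codons sorted = GUA,GUC,GUG,GUU -> pick first = GUA
residue 9: Q codons sorted = CAA,CAG -> pick first = CAA
terminator: stop codons sorted = UAA,UAG,UGA -> pick first = UAA

Answer: mRNA: AUGAAAAACAACUUCAUGCAAGUACAAUAA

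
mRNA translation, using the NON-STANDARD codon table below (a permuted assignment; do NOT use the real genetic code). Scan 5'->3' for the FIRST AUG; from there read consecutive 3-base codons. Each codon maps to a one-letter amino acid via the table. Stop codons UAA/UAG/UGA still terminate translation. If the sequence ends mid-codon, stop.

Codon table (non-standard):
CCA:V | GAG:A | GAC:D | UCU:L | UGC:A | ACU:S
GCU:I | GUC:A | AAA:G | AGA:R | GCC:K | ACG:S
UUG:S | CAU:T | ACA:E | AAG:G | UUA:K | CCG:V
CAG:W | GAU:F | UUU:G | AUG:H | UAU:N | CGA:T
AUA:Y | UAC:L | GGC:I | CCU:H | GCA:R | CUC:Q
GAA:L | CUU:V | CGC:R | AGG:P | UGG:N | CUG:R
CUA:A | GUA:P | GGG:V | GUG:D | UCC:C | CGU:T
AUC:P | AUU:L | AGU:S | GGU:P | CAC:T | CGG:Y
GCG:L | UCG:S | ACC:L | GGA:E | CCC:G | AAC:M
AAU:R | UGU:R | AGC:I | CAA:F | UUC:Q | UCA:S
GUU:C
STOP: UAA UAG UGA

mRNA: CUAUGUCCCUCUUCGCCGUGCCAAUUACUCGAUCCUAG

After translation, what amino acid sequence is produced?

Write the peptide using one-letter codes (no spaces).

start AUG at pos 2
pos 2: AUG -> H; peptide=H
pos 5: UCC -> C; peptide=HC
pos 8: CUC -> Q; peptide=HCQ
pos 11: UUC -> Q; peptide=HCQQ
pos 14: GCC -> K; peptide=HCQQK
pos 17: GUG -> D; peptide=HCQQKD
pos 20: CCA -> V; peptide=HCQQKDV
pos 23: AUU -> L; peptide=HCQQKDVL
pos 26: ACU -> S; peptide=HCQQKDVLS
pos 29: CGA -> T; peptide=HCQQKDVLST
pos 32: UCC -> C; peptide=HCQQKDVLSTC
pos 35: UAG -> STOP

Answer: HCQQKDVLSTC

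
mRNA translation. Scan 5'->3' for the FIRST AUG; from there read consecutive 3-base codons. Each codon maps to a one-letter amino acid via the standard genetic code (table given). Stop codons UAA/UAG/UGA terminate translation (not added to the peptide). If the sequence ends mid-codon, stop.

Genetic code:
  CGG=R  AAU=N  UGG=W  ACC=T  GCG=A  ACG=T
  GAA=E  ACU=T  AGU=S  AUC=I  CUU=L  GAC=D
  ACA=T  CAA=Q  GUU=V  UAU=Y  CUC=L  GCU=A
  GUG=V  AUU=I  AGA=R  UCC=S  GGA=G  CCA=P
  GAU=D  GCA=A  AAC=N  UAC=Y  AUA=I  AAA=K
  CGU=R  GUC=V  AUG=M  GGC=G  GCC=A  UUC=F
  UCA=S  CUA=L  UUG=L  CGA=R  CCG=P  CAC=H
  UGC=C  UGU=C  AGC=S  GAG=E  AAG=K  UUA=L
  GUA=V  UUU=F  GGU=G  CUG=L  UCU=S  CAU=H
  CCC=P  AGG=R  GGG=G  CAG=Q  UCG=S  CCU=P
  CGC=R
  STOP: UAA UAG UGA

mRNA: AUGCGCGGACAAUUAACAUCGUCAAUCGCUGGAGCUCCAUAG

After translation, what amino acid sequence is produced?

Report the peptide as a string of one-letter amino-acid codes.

start AUG at pos 0
pos 0: AUG -> M; peptide=M
pos 3: CGC -> R; peptide=MR
pos 6: GGA -> G; peptide=MRG
pos 9: CAA -> Q; peptide=MRGQ
pos 12: UUA -> L; peptide=MRGQL
pos 15: ACA -> T; peptide=MRGQLT
pos 18: UCG -> S; peptide=MRGQLTS
pos 21: UCA -> S; peptide=MRGQLTSS
pos 24: AUC -> I; peptide=MRGQLTSSI
pos 27: GCU -> A; peptide=MRGQLTSSIA
pos 30: GGA -> G; peptide=MRGQLTSSIAG
pos 33: GCU -> A; peptide=MRGQLTSSIAGA
pos 36: CCA -> P; peptide=MRGQLTSSIAGAP
pos 39: UAG -> STOP

Answer: MRGQLTSSIAGAP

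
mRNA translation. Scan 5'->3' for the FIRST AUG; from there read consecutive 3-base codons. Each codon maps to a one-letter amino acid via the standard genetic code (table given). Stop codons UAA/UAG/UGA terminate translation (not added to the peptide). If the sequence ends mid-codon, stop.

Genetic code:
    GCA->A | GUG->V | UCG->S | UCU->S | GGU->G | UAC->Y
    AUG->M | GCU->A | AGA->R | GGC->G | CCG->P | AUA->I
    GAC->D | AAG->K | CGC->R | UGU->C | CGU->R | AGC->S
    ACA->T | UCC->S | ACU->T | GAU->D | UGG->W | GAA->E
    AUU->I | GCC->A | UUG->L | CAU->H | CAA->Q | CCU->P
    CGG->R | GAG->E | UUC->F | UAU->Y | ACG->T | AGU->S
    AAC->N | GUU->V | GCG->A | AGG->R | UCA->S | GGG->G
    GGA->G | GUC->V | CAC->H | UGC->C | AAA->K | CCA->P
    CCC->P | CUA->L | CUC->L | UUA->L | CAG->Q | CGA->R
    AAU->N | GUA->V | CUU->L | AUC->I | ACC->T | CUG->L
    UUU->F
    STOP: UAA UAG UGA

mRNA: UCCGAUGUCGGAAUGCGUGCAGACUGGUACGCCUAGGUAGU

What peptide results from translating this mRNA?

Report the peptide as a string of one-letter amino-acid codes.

Answer: MSECVQTGTPR

Derivation:
start AUG at pos 4
pos 4: AUG -> M; peptide=M
pos 7: UCG -> S; peptide=MS
pos 10: GAA -> E; peptide=MSE
pos 13: UGC -> C; peptide=MSEC
pos 16: GUG -> V; peptide=MSECV
pos 19: CAG -> Q; peptide=MSECVQ
pos 22: ACU -> T; peptide=MSECVQT
pos 25: GGU -> G; peptide=MSECVQTG
pos 28: ACG -> T; peptide=MSECVQTGT
pos 31: CCU -> P; peptide=MSECVQTGTP
pos 34: AGG -> R; peptide=MSECVQTGTPR
pos 37: UAG -> STOP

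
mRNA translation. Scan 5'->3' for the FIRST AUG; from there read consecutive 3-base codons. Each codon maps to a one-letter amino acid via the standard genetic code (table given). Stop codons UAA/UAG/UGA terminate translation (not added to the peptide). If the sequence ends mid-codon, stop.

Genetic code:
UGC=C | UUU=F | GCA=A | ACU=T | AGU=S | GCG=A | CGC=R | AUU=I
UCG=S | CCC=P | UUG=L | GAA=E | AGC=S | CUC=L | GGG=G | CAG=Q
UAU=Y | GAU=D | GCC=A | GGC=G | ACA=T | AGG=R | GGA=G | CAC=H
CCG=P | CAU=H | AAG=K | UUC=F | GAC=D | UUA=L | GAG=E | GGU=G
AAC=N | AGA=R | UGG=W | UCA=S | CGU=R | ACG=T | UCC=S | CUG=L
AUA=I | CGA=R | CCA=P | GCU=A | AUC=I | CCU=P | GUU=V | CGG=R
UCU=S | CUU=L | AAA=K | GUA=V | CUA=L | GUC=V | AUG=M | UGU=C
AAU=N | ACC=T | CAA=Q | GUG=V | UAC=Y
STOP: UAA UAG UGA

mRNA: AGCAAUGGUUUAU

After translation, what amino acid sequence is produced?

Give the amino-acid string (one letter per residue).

Answer: MVY

Derivation:
start AUG at pos 4
pos 4: AUG -> M; peptide=M
pos 7: GUU -> V; peptide=MV
pos 10: UAU -> Y; peptide=MVY
pos 13: only 0 nt remain (<3), stop (end of mRNA)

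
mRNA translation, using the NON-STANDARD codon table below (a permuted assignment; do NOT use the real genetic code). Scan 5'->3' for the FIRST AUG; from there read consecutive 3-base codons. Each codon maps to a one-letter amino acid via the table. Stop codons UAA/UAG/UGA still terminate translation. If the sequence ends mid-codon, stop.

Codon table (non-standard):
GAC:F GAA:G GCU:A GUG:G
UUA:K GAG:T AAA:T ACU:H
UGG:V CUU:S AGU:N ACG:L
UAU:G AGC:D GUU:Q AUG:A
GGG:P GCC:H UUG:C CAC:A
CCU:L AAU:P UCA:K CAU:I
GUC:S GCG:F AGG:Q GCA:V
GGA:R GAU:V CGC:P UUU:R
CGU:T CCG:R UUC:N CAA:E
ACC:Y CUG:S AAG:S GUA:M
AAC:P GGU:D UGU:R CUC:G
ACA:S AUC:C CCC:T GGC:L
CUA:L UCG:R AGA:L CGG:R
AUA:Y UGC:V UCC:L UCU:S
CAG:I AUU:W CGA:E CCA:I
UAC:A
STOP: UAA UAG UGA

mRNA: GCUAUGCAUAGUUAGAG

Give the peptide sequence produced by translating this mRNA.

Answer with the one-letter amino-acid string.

start AUG at pos 3
pos 3: AUG -> A; peptide=A
pos 6: CAU -> I; peptide=AI
pos 9: AGU -> N; peptide=AIN
pos 12: UAG -> STOP

Answer: AIN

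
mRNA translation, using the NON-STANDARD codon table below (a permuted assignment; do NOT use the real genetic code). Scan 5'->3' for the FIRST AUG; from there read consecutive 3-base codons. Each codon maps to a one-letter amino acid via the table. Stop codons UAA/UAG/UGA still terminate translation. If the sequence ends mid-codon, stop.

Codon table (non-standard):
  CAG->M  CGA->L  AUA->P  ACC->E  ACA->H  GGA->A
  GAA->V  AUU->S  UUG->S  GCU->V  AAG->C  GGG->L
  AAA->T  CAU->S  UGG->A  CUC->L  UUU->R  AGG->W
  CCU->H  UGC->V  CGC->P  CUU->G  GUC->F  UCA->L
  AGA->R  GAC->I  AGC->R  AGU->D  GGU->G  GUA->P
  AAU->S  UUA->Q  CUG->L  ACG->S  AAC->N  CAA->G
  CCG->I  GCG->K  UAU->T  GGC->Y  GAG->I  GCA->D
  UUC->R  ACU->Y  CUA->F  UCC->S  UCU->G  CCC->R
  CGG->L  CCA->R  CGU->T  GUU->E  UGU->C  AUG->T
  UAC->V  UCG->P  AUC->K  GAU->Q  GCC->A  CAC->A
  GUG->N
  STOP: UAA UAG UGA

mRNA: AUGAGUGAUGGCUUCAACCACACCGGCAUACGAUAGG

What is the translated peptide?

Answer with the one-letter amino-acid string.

Answer: TDQYRNAEYPL

Derivation:
start AUG at pos 0
pos 0: AUG -> T; peptide=T
pos 3: AGU -> D; peptide=TD
pos 6: GAU -> Q; peptide=TDQ
pos 9: GGC -> Y; peptide=TDQY
pos 12: UUC -> R; peptide=TDQYR
pos 15: AAC -> N; peptide=TDQYRN
pos 18: CAC -> A; peptide=TDQYRNA
pos 21: ACC -> E; peptide=TDQYRNAE
pos 24: GGC -> Y; peptide=TDQYRNAEY
pos 27: AUA -> P; peptide=TDQYRNAEYP
pos 30: CGA -> L; peptide=TDQYRNAEYPL
pos 33: UAG -> STOP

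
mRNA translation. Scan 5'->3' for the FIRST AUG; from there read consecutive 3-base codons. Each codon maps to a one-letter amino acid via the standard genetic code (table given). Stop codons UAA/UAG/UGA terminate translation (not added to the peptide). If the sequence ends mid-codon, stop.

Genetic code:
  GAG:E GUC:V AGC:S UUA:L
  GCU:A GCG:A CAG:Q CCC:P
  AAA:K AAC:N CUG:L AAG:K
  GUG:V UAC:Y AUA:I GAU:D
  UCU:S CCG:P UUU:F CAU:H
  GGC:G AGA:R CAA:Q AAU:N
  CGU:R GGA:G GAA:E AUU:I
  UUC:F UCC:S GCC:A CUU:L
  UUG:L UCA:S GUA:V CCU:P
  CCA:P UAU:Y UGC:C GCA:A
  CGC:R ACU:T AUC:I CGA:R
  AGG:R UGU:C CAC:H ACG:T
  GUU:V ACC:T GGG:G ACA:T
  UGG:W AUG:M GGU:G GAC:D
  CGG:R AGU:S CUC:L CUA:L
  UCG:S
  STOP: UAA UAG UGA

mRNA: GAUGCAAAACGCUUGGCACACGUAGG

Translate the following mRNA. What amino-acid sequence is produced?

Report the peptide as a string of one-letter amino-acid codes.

start AUG at pos 1
pos 1: AUG -> M; peptide=M
pos 4: CAA -> Q; peptide=MQ
pos 7: AAC -> N; peptide=MQN
pos 10: GCU -> A; peptide=MQNA
pos 13: UGG -> W; peptide=MQNAW
pos 16: CAC -> H; peptide=MQNAWH
pos 19: ACG -> T; peptide=MQNAWHT
pos 22: UAG -> STOP

Answer: MQNAWHT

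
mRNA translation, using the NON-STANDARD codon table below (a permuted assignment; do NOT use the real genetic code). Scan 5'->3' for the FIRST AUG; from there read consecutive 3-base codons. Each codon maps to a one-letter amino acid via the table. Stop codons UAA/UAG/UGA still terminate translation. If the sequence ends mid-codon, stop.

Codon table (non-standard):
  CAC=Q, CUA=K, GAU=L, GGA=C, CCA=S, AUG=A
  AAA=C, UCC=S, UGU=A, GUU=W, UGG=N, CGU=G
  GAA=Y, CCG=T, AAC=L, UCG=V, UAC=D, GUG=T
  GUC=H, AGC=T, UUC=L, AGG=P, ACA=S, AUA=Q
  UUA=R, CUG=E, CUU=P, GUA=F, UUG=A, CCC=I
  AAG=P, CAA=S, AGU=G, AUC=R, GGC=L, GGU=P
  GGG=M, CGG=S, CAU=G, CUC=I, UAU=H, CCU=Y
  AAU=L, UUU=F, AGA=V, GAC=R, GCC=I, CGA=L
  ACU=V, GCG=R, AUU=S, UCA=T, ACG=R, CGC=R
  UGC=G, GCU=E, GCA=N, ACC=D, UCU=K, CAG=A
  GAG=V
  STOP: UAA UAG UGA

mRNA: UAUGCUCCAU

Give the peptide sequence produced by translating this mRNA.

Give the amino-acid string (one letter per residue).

Answer: AIG

Derivation:
start AUG at pos 1
pos 1: AUG -> A; peptide=A
pos 4: CUC -> I; peptide=AI
pos 7: CAU -> G; peptide=AIG
pos 10: only 0 nt remain (<3), stop (end of mRNA)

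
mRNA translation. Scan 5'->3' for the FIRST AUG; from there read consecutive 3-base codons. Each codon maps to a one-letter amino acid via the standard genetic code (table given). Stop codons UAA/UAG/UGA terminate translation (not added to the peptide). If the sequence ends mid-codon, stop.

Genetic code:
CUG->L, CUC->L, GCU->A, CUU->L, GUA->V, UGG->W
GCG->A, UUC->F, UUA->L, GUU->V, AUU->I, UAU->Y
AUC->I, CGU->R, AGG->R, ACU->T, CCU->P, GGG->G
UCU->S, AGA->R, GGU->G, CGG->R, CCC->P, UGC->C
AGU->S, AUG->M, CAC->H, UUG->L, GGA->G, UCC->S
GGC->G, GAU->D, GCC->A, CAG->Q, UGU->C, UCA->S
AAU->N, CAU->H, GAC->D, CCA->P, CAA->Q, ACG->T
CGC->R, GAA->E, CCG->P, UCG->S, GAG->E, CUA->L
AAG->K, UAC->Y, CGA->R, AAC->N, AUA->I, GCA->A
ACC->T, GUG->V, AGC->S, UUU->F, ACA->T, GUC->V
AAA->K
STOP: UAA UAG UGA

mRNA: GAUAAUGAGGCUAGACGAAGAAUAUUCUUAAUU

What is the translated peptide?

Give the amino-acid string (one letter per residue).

Answer: MRLDEEYS

Derivation:
start AUG at pos 4
pos 4: AUG -> M; peptide=M
pos 7: AGG -> R; peptide=MR
pos 10: CUA -> L; peptide=MRL
pos 13: GAC -> D; peptide=MRLD
pos 16: GAA -> E; peptide=MRLDE
pos 19: GAA -> E; peptide=MRLDEE
pos 22: UAU -> Y; peptide=MRLDEEY
pos 25: UCU -> S; peptide=MRLDEEYS
pos 28: UAA -> STOP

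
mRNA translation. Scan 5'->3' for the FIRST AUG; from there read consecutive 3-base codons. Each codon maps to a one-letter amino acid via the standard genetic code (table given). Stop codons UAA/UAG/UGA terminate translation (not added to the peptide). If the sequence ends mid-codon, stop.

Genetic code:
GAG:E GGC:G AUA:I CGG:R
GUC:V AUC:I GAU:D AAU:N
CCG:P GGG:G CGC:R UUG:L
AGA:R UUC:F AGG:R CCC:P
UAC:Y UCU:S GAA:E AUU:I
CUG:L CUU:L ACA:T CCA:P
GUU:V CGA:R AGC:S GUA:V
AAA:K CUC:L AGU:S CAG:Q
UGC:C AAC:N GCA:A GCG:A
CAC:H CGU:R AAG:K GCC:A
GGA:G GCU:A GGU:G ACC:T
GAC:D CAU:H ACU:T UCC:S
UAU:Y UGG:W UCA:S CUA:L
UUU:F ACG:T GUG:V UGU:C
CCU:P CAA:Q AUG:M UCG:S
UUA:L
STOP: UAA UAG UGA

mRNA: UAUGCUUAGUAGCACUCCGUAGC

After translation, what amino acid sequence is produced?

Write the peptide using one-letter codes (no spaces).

start AUG at pos 1
pos 1: AUG -> M; peptide=M
pos 4: CUU -> L; peptide=ML
pos 7: AGU -> S; peptide=MLS
pos 10: AGC -> S; peptide=MLSS
pos 13: ACU -> T; peptide=MLSST
pos 16: CCG -> P; peptide=MLSSTP
pos 19: UAG -> STOP

Answer: MLSSTP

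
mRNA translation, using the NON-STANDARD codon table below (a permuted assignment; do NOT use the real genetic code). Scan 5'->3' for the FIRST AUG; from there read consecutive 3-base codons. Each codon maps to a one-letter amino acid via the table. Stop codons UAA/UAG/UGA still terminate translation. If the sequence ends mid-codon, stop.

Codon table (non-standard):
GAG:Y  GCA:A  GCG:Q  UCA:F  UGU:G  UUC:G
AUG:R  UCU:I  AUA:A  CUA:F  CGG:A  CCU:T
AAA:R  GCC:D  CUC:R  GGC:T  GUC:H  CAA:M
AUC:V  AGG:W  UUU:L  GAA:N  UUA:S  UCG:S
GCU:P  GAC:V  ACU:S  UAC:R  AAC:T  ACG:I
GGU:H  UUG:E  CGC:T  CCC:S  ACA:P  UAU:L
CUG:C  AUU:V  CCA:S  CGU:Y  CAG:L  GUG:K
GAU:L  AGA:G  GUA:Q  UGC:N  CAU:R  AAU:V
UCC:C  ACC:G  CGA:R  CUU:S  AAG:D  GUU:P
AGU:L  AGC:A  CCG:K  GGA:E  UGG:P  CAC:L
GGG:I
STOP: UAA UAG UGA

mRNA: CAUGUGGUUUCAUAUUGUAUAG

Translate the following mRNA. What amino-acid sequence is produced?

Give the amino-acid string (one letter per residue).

Answer: RPLRVQ

Derivation:
start AUG at pos 1
pos 1: AUG -> R; peptide=R
pos 4: UGG -> P; peptide=RP
pos 7: UUU -> L; peptide=RPL
pos 10: CAU -> R; peptide=RPLR
pos 13: AUU -> V; peptide=RPLRV
pos 16: GUA -> Q; peptide=RPLRVQ
pos 19: UAG -> STOP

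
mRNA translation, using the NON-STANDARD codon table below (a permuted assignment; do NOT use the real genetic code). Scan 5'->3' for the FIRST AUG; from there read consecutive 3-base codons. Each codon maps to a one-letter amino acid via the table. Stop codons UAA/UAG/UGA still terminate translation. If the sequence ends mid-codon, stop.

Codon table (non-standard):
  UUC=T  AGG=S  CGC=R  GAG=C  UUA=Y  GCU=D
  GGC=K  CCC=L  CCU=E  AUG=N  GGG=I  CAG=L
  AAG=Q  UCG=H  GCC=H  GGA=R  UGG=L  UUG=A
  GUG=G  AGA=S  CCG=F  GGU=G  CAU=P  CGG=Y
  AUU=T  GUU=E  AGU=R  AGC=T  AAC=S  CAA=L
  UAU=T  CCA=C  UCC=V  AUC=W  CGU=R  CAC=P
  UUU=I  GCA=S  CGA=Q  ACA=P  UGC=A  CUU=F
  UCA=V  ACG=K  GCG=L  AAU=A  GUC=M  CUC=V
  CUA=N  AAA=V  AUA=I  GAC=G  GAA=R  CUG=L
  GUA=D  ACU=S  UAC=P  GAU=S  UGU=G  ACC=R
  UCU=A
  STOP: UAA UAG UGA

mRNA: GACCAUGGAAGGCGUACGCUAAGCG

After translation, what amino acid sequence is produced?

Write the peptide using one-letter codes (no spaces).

Answer: NRKDR

Derivation:
start AUG at pos 4
pos 4: AUG -> N; peptide=N
pos 7: GAA -> R; peptide=NR
pos 10: GGC -> K; peptide=NRK
pos 13: GUA -> D; peptide=NRKD
pos 16: CGC -> R; peptide=NRKDR
pos 19: UAA -> STOP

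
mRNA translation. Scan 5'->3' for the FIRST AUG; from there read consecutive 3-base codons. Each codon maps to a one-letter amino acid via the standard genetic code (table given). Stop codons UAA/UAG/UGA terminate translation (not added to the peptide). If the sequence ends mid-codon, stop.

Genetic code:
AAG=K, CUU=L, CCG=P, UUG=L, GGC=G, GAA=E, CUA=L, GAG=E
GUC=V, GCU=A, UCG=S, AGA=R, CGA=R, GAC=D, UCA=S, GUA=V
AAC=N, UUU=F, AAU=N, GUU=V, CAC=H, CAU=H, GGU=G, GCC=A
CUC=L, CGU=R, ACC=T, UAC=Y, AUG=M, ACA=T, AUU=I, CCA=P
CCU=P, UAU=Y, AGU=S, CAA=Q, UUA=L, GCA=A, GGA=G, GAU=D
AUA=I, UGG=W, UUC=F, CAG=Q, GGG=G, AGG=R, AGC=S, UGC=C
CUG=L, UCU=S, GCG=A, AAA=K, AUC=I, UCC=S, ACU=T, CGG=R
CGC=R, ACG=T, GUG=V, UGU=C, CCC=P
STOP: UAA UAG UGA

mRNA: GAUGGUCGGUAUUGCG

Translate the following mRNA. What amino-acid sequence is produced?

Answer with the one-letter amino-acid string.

Answer: MVGIA

Derivation:
start AUG at pos 1
pos 1: AUG -> M; peptide=M
pos 4: GUC -> V; peptide=MV
pos 7: GGU -> G; peptide=MVG
pos 10: AUU -> I; peptide=MVGI
pos 13: GCG -> A; peptide=MVGIA
pos 16: only 0 nt remain (<3), stop (end of mRNA)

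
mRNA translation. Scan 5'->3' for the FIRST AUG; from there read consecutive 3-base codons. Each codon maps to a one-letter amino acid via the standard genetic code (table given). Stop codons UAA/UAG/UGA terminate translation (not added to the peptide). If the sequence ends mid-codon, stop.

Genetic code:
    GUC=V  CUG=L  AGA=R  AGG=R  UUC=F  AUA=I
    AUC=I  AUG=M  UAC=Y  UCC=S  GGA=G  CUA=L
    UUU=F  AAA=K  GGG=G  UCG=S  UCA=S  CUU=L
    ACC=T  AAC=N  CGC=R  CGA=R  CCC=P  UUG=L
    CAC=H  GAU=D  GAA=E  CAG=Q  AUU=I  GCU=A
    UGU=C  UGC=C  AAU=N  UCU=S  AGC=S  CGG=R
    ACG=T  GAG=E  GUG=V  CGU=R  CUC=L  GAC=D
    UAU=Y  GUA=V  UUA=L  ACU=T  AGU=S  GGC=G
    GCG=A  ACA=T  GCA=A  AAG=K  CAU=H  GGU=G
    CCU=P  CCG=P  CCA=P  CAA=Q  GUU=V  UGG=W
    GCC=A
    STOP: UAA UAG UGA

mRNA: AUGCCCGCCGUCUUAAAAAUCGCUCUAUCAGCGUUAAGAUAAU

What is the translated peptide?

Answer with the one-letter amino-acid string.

start AUG at pos 0
pos 0: AUG -> M; peptide=M
pos 3: CCC -> P; peptide=MP
pos 6: GCC -> A; peptide=MPA
pos 9: GUC -> V; peptide=MPAV
pos 12: UUA -> L; peptide=MPAVL
pos 15: AAA -> K; peptide=MPAVLK
pos 18: AUC -> I; peptide=MPAVLKI
pos 21: GCU -> A; peptide=MPAVLKIA
pos 24: CUA -> L; peptide=MPAVLKIAL
pos 27: UCA -> S; peptide=MPAVLKIALS
pos 30: GCG -> A; peptide=MPAVLKIALSA
pos 33: UUA -> L; peptide=MPAVLKIALSAL
pos 36: AGA -> R; peptide=MPAVLKIALSALR
pos 39: UAA -> STOP

Answer: MPAVLKIALSALR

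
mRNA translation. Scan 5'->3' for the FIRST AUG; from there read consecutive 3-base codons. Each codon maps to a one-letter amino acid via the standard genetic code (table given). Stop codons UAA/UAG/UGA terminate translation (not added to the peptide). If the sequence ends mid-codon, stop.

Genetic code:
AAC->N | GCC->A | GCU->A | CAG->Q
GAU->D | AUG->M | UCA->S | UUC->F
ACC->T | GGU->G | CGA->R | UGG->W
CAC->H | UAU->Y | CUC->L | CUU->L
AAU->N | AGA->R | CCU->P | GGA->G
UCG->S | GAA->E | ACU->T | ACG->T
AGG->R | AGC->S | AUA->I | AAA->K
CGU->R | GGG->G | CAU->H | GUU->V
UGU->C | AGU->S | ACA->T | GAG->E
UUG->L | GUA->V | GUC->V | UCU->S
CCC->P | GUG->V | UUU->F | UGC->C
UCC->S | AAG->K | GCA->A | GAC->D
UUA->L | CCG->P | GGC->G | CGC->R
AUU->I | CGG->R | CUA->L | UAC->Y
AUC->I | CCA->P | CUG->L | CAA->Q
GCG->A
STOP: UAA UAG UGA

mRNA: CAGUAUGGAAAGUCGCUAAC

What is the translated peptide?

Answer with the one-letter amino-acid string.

Answer: MESR

Derivation:
start AUG at pos 4
pos 4: AUG -> M; peptide=M
pos 7: GAA -> E; peptide=ME
pos 10: AGU -> S; peptide=MES
pos 13: CGC -> R; peptide=MESR
pos 16: UAA -> STOP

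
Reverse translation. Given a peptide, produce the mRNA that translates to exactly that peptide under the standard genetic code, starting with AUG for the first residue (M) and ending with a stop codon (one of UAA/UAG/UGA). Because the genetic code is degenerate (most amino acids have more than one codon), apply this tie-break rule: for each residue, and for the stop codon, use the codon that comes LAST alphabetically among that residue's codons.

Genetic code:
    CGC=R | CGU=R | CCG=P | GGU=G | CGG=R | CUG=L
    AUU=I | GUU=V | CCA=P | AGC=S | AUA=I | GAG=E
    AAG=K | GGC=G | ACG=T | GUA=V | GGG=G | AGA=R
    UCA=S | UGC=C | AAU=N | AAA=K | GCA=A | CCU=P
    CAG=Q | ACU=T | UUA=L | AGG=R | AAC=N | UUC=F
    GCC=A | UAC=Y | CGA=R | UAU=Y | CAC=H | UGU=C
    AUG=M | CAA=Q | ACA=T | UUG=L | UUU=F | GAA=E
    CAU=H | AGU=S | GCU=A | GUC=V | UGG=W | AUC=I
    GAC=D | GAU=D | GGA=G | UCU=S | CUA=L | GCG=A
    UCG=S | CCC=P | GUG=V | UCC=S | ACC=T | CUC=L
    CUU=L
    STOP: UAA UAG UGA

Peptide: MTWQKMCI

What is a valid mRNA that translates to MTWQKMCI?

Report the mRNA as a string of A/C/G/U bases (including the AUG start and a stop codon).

residue 1: M -> AUG (start codon)
residue 2: T codons sorted = ACA,ACC,ACG,ACU -> pick last = ACU
residue 3: W -> UGG (only codon)
residue 4: Q codons sorted = CAA,CAG -> pick last = CAG
residue 5: K codons sorted = AAA,AAG -> pick last = AAG
residue 6: M -> AUG (only codon)
residue 7: C codons sorted = UGC,UGU -> pick last = UGU
residue 8: I codons sorted = AUA,AUC,AUU -> pick last = AUU
terminator: stop codons sorted = UAA,UAG,UGA -> pick last = UGA

Answer: mRNA: AUGACUUGGCAGAAGAUGUGUAUUUGA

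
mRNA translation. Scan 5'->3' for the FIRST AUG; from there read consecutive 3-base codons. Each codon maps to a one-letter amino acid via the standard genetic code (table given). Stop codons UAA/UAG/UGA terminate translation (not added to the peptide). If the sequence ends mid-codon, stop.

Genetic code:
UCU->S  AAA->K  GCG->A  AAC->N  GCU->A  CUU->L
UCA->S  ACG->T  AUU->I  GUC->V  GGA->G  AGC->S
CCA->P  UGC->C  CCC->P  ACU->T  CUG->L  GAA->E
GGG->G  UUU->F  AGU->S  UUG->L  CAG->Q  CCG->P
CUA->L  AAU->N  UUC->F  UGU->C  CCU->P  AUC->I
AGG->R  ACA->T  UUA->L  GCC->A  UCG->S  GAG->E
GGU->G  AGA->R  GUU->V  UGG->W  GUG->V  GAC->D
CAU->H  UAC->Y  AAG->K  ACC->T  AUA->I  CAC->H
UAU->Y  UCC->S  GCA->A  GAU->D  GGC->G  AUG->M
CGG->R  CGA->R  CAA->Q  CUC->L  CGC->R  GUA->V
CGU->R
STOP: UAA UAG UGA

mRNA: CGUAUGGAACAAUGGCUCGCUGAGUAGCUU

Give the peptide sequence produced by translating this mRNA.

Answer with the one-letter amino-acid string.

start AUG at pos 3
pos 3: AUG -> M; peptide=M
pos 6: GAA -> E; peptide=ME
pos 9: CAA -> Q; peptide=MEQ
pos 12: UGG -> W; peptide=MEQW
pos 15: CUC -> L; peptide=MEQWL
pos 18: GCU -> A; peptide=MEQWLA
pos 21: GAG -> E; peptide=MEQWLAE
pos 24: UAG -> STOP

Answer: MEQWLAE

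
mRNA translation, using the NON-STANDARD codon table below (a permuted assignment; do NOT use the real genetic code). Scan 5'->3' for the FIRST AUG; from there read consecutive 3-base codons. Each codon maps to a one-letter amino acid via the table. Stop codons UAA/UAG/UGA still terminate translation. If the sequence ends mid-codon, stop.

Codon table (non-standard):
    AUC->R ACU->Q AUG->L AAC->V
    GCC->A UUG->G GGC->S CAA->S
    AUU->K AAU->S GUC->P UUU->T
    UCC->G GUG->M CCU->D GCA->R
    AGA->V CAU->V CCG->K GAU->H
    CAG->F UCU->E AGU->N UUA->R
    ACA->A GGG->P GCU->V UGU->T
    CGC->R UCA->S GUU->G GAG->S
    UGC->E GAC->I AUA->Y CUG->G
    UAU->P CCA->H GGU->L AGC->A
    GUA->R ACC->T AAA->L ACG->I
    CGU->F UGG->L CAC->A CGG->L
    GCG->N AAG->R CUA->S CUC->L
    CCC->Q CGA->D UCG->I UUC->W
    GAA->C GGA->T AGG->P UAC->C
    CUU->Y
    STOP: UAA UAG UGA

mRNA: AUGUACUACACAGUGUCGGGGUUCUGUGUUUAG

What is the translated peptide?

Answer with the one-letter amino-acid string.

Answer: LCCAMIPWTG

Derivation:
start AUG at pos 0
pos 0: AUG -> L; peptide=L
pos 3: UAC -> C; peptide=LC
pos 6: UAC -> C; peptide=LCC
pos 9: ACA -> A; peptide=LCCA
pos 12: GUG -> M; peptide=LCCAM
pos 15: UCG -> I; peptide=LCCAMI
pos 18: GGG -> P; peptide=LCCAMIP
pos 21: UUC -> W; peptide=LCCAMIPW
pos 24: UGU -> T; peptide=LCCAMIPWT
pos 27: GUU -> G; peptide=LCCAMIPWTG
pos 30: UAG -> STOP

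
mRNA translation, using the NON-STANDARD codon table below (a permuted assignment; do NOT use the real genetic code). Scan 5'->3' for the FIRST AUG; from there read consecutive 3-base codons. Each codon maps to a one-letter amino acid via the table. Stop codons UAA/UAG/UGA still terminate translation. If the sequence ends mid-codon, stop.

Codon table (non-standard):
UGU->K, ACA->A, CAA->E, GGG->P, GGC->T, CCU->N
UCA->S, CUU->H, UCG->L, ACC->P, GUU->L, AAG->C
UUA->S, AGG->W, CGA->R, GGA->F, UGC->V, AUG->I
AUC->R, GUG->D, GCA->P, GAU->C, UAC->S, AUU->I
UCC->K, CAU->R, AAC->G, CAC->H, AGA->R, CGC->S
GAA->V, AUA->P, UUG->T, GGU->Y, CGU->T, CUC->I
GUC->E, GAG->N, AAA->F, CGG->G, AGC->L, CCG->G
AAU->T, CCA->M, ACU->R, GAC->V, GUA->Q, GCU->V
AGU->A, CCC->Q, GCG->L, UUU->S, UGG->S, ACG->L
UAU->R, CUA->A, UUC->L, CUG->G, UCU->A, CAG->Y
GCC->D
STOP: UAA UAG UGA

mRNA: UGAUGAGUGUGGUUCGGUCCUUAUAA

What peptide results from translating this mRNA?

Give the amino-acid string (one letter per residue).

Answer: IADLGKS

Derivation:
start AUG at pos 2
pos 2: AUG -> I; peptide=I
pos 5: AGU -> A; peptide=IA
pos 8: GUG -> D; peptide=IAD
pos 11: GUU -> L; peptide=IADL
pos 14: CGG -> G; peptide=IADLG
pos 17: UCC -> K; peptide=IADLGK
pos 20: UUA -> S; peptide=IADLGKS
pos 23: UAA -> STOP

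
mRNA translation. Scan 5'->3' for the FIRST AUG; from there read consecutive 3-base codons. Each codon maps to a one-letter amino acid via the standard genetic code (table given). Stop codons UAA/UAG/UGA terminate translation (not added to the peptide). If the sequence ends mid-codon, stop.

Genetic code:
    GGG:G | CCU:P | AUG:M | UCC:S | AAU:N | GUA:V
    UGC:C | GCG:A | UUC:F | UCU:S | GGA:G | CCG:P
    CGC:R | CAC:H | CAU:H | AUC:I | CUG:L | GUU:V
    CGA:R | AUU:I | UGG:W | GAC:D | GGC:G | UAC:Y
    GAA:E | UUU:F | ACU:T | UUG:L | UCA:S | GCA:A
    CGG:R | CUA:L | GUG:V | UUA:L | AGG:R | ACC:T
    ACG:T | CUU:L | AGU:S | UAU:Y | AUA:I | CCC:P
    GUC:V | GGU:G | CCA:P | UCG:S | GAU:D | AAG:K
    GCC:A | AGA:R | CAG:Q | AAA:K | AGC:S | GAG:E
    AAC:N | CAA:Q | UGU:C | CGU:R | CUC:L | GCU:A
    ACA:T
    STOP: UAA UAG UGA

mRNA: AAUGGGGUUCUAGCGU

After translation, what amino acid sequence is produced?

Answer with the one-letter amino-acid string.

start AUG at pos 1
pos 1: AUG -> M; peptide=M
pos 4: GGG -> G; peptide=MG
pos 7: UUC -> F; peptide=MGF
pos 10: UAG -> STOP

Answer: MGF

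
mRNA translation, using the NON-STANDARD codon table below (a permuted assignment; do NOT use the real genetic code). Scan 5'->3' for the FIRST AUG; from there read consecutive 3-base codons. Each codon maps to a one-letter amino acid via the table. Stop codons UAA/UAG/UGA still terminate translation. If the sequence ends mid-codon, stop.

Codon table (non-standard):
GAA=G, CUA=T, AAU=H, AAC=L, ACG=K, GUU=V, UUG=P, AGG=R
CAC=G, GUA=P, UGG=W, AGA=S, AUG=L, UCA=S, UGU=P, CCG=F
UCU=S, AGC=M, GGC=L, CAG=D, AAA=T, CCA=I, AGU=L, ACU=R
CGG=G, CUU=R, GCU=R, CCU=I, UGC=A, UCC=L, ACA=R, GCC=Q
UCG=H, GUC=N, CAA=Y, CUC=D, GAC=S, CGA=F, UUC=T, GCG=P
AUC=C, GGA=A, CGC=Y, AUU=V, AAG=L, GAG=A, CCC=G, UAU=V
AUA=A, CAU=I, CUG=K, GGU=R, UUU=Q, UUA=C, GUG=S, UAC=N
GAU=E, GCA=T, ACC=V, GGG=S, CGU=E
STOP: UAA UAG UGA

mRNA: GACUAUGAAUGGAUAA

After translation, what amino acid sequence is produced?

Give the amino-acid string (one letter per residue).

start AUG at pos 4
pos 4: AUG -> L; peptide=L
pos 7: AAU -> H; peptide=LH
pos 10: GGA -> A; peptide=LHA
pos 13: UAA -> STOP

Answer: LHA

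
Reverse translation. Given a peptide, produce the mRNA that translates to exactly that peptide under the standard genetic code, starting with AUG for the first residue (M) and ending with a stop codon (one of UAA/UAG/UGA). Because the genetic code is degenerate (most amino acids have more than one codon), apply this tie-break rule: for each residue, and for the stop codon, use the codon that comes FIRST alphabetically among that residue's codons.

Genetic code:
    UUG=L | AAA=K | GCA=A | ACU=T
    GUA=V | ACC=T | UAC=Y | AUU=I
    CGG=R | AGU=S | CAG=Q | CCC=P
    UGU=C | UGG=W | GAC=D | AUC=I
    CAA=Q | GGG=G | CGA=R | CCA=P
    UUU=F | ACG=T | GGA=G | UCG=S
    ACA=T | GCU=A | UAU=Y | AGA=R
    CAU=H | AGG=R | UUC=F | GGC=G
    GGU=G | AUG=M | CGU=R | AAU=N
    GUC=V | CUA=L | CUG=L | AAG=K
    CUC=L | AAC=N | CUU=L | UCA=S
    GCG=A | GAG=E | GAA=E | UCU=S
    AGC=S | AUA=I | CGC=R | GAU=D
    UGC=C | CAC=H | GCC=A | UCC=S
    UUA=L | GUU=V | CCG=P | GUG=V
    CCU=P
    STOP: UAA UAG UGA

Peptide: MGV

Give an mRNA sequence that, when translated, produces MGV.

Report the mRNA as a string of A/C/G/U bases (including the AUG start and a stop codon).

residue 1: M -> AUG (start codon)
residue 2: G codons sorted = GGA,GGC,GGG,GGU -> pick first = GGA
residue 3: V codons sorted = GUA,GUC,GUG,GUU -> pick first = GUA
terminator: stop codons sorted = UAA,UAG,UGA -> pick first = UAA

Answer: mRNA: AUGGGAGUAUAA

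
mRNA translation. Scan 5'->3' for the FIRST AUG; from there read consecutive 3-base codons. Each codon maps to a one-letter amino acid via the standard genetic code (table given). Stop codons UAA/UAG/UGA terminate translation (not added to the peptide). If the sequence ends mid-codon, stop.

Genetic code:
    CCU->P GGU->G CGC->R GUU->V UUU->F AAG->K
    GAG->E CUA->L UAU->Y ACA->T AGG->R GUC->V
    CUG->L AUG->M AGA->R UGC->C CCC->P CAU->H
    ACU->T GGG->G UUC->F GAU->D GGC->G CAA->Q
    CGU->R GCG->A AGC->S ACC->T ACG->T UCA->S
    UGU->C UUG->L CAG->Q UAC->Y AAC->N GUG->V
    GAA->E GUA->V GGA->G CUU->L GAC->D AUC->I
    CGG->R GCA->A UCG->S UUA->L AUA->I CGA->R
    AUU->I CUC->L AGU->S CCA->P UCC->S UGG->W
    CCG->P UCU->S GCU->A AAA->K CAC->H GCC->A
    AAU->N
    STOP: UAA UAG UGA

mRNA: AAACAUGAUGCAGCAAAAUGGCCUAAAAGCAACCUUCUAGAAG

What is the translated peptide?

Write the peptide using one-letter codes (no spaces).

Answer: MMQQNGLKATF

Derivation:
start AUG at pos 4
pos 4: AUG -> M; peptide=M
pos 7: AUG -> M; peptide=MM
pos 10: CAG -> Q; peptide=MMQ
pos 13: CAA -> Q; peptide=MMQQ
pos 16: AAU -> N; peptide=MMQQN
pos 19: GGC -> G; peptide=MMQQNG
pos 22: CUA -> L; peptide=MMQQNGL
pos 25: AAA -> K; peptide=MMQQNGLK
pos 28: GCA -> A; peptide=MMQQNGLKA
pos 31: ACC -> T; peptide=MMQQNGLKAT
pos 34: UUC -> F; peptide=MMQQNGLKATF
pos 37: UAG -> STOP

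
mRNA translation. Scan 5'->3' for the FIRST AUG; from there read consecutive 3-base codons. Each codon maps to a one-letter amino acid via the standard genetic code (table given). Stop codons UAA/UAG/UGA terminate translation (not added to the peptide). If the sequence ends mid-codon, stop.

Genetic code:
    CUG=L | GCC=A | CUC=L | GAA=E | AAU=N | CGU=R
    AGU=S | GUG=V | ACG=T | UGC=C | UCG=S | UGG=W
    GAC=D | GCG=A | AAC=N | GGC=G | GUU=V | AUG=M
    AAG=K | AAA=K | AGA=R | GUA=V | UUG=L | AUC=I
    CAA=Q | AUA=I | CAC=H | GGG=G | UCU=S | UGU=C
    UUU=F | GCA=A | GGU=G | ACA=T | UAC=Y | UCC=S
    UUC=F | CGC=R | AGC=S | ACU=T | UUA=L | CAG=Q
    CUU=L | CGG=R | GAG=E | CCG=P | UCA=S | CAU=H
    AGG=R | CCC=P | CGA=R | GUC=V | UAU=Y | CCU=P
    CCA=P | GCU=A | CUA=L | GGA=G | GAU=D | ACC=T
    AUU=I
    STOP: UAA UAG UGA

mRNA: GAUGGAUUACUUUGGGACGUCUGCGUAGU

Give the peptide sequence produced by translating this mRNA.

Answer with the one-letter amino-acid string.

start AUG at pos 1
pos 1: AUG -> M; peptide=M
pos 4: GAU -> D; peptide=MD
pos 7: UAC -> Y; peptide=MDY
pos 10: UUU -> F; peptide=MDYF
pos 13: GGG -> G; peptide=MDYFG
pos 16: ACG -> T; peptide=MDYFGT
pos 19: UCU -> S; peptide=MDYFGTS
pos 22: GCG -> A; peptide=MDYFGTSA
pos 25: UAG -> STOP

Answer: MDYFGTSA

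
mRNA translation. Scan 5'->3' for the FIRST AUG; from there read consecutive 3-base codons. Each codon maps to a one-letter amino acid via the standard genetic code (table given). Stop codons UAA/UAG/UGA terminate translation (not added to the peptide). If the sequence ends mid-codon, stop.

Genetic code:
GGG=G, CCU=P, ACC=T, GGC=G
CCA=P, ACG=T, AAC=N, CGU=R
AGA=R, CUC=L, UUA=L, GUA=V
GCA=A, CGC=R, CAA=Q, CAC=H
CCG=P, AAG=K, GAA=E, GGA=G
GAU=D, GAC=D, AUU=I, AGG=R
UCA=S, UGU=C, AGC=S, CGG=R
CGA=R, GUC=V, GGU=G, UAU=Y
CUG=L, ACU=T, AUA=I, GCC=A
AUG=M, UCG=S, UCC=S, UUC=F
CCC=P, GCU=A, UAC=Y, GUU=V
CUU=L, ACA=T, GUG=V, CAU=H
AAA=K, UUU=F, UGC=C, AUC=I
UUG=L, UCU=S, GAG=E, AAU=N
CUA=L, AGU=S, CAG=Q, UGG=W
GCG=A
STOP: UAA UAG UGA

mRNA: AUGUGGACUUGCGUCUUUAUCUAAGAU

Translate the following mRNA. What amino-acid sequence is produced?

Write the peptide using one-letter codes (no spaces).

Answer: MWTCVFI

Derivation:
start AUG at pos 0
pos 0: AUG -> M; peptide=M
pos 3: UGG -> W; peptide=MW
pos 6: ACU -> T; peptide=MWT
pos 9: UGC -> C; peptide=MWTC
pos 12: GUC -> V; peptide=MWTCV
pos 15: UUU -> F; peptide=MWTCVF
pos 18: AUC -> I; peptide=MWTCVFI
pos 21: UAA -> STOP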